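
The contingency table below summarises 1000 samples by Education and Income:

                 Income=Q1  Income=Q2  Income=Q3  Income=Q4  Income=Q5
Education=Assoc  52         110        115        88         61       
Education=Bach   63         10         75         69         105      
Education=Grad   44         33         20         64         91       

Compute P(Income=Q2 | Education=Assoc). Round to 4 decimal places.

0.2582

Total with Education=Assoc: 52 + 110 + 115 + 88 + 61 = 426.
P(Income=Q2 | Education=Assoc) = 110/426 = 0.2582.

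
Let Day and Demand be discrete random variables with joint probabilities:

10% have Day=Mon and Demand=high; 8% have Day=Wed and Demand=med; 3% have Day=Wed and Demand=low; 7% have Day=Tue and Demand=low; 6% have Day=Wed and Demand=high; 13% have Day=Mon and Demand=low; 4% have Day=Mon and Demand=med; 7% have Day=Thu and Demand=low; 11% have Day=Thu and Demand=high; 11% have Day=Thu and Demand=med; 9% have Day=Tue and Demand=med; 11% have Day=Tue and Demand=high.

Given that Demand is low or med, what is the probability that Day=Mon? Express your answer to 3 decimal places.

0.274

P(Demand=low) = 0.13 + 0.07 + 0.03 + 0.07 = 0.30.
P(Demand=med) = 0.04 + 0.09 + 0.08 + 0.11 = 0.32.
P(Demand ∈ {low, med}) = 0.30 + 0.32 = 0.62; P(Day=Mon, Demand ∈ {low, med}) = 0.13 + 0.04 = 0.17.
P(Day=Mon | Demand ∈ {low, med}) = 0.17/0.62 = 0.274.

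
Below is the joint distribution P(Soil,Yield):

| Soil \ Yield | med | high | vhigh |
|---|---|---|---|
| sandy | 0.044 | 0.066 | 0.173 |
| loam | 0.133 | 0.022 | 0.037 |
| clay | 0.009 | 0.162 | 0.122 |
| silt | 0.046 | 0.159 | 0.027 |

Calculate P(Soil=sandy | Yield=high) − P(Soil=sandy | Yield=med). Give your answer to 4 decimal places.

P(Yield=high) = 0.066 + 0.022 + 0.162 + 0.159 = 0.409; P(Soil=sandy | Yield=high) = 0.066/0.409 = 0.16137.
P(Yield=med) = 0.044 + 0.133 + 0.009 + 0.046 = 0.232; P(Soil=sandy | Yield=med) = 0.044/0.232 = 0.18966.
Difference = -0.0283.

-0.0283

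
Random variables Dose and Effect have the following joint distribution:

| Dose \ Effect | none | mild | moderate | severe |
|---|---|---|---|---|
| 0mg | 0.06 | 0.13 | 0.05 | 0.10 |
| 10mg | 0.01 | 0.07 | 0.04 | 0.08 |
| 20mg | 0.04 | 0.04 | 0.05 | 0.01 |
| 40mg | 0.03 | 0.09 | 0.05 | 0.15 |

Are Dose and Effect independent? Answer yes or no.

P(Dose=40mg) = 0.32 and P(Effect=severe) = 0.34, so their product is 0.1088, but P(Dose=40mg, Effect=severe) = 0.15. Since these differ, Dose and Effect are not independent.

no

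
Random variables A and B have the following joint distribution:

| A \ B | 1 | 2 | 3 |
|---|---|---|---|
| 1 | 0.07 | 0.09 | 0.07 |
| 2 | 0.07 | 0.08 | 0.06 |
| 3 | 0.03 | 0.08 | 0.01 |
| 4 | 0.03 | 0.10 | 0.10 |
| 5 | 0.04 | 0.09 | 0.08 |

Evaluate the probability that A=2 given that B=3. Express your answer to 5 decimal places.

P(B=3) = 0.07 + 0.06 + 0.01 + 0.10 + 0.08 = 0.32.
P(A=2 | B=3) = 0.06/0.32 = 0.18750.

0.18750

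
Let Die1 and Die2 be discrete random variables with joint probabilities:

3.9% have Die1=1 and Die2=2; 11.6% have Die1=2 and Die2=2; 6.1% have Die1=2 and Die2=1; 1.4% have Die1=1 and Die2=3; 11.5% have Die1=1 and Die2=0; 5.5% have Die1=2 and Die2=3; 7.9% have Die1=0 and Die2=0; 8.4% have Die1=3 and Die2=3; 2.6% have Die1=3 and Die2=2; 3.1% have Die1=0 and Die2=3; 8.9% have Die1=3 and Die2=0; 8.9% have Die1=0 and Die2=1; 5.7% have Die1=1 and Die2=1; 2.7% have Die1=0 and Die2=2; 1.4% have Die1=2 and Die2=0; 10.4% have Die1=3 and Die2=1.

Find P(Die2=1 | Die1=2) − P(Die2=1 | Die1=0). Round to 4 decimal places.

P(Die1=2) = 0.014 + 0.061 + 0.116 + 0.055 = 0.246; P(Die2=1 | Die1=2) = 0.061/0.246 = 0.24797.
P(Die1=0) = 0.079 + 0.089 + 0.027 + 0.031 = 0.226; P(Die2=1 | Die1=0) = 0.089/0.226 = 0.39381.
Difference = -0.1458.

-0.1458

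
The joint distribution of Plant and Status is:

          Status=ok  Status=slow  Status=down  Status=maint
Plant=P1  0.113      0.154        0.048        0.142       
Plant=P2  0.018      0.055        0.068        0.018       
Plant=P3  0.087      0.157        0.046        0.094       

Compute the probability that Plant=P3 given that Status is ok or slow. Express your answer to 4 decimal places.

P(Status=ok) = 0.113 + 0.018 + 0.087 = 0.218.
P(Status=slow) = 0.154 + 0.055 + 0.157 = 0.366.
P(Status ∈ {ok, slow}) = 0.218 + 0.366 = 0.584; P(Plant=P3, Status ∈ {ok, slow}) = 0.087 + 0.157 = 0.244.
P(Plant=P3 | Status ∈ {ok, slow}) = 0.244/0.584 = 0.4178.

0.4178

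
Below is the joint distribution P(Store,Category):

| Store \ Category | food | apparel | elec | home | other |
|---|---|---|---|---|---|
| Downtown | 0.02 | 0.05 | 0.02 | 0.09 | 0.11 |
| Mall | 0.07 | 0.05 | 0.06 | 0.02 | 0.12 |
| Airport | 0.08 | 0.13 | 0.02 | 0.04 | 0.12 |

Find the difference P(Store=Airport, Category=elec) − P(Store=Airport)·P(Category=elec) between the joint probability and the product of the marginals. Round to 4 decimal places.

P(Store=Airport) = 0.08 + 0.13 + 0.02 + 0.04 + 0.12 = 0.39.
P(Category=elec) = 0.02 + 0.06 + 0.02 = 0.10.
P(Store=Airport, Category=elec) − P(Store=Airport)P(Category=elec) = 0.02 − 0.39×0.10 = -0.0190.

-0.0190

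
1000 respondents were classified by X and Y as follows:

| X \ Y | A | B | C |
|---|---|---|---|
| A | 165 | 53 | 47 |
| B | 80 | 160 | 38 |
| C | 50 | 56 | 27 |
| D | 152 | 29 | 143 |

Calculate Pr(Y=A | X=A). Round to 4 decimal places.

0.6226

Total with X=A: 165 + 53 + 47 = 265.
P(Y=A | X=A) = 165/265 = 0.6226.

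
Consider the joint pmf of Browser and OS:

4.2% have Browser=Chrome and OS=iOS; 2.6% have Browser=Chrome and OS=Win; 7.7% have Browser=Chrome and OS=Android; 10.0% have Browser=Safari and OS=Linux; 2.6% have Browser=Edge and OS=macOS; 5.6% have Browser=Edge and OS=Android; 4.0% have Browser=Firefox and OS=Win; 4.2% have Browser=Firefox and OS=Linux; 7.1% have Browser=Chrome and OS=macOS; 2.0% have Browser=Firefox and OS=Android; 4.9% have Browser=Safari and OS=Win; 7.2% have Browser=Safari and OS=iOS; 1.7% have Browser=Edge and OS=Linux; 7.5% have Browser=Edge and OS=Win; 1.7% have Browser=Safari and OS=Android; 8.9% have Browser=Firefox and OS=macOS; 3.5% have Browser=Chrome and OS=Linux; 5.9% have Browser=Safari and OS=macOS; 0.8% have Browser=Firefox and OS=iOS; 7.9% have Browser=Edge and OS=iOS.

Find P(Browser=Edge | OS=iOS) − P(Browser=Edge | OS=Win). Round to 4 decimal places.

P(OS=iOS) = 0.042 + 0.008 + 0.072 + 0.079 = 0.201; P(Browser=Edge | OS=iOS) = 0.079/0.201 = 0.39303.
P(OS=Win) = 0.026 + 0.040 + 0.049 + 0.075 = 0.190; P(Browser=Edge | OS=Win) = 0.075/0.190 = 0.39474.
Difference = -0.0017.

-0.0017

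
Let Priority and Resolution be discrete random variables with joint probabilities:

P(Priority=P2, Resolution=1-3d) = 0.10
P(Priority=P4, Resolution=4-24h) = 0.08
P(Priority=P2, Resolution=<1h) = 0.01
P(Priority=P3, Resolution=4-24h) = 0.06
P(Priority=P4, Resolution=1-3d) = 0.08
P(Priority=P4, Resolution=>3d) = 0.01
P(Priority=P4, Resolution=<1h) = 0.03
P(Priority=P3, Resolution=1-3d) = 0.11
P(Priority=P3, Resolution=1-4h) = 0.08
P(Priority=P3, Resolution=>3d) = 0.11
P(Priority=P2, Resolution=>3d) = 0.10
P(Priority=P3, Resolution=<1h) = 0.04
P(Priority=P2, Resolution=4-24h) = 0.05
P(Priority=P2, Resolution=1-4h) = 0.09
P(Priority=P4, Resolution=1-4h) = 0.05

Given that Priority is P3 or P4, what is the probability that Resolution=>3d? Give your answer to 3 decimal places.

P(Priority=P3) = 0.04 + 0.08 + 0.06 + 0.11 + 0.11 = 0.40.
P(Priority=P4) = 0.03 + 0.05 + 0.08 + 0.08 + 0.01 = 0.25.
P(Priority ∈ {P3, P4}) = 0.40 + 0.25 = 0.65; P(Resolution=>3d, Priority ∈ {P3, P4}) = 0.11 + 0.01 = 0.12.
P(Resolution=>3d | Priority ∈ {P3, P4}) = 0.12/0.65 = 0.185.

0.185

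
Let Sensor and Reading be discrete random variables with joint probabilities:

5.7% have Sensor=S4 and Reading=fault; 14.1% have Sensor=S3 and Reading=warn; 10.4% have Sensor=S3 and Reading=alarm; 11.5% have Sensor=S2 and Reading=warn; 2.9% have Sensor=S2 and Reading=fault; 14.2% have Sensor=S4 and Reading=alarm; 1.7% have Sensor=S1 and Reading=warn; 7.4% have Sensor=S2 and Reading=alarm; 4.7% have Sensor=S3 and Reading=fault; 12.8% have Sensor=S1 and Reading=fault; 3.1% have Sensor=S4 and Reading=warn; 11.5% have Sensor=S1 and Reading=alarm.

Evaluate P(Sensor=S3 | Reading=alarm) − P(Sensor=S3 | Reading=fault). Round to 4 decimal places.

P(Reading=alarm) = 0.115 + 0.074 + 0.104 + 0.142 = 0.435; P(Sensor=S3 | Reading=alarm) = 0.104/0.435 = 0.23908.
P(Reading=fault) = 0.128 + 0.029 + 0.047 + 0.057 = 0.261; P(Sensor=S3 | Reading=fault) = 0.047/0.261 = 0.18008.
Difference = 0.0590.

0.0590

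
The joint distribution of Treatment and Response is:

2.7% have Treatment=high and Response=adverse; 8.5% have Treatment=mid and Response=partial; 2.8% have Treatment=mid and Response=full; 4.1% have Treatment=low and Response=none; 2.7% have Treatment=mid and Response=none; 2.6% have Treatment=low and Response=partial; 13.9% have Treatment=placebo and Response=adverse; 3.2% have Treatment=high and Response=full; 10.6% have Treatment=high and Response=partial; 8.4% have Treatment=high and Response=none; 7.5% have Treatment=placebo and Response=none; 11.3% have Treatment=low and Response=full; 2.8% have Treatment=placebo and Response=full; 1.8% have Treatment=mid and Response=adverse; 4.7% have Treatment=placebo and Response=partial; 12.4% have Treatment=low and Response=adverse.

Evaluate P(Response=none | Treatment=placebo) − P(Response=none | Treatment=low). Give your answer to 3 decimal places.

0.125

P(Treatment=placebo) = 0.075 + 0.047 + 0.028 + 0.139 = 0.289; P(Response=none | Treatment=placebo) = 0.075/0.289 = 0.2595.
P(Treatment=low) = 0.041 + 0.026 + 0.113 + 0.124 = 0.304; P(Response=none | Treatment=low) = 0.041/0.304 = 0.1349.
Difference = 0.125.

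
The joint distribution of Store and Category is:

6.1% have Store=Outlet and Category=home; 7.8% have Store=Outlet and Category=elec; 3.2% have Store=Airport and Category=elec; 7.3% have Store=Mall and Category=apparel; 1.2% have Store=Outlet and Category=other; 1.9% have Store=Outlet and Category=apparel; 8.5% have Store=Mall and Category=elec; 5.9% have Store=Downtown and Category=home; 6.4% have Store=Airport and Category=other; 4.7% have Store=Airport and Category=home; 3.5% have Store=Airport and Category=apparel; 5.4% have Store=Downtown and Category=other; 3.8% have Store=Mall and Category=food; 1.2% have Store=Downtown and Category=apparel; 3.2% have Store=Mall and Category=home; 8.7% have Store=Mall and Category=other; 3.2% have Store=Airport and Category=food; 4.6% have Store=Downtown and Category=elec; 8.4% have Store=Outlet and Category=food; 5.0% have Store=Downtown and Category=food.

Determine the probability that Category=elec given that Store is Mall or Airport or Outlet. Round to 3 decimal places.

P(Store=Mall) = 0.038 + 0.073 + 0.085 + 0.032 + 0.087 = 0.315.
P(Store=Airport) = 0.032 + 0.035 + 0.032 + 0.047 + 0.064 = 0.210.
P(Store=Outlet) = 0.084 + 0.019 + 0.078 + 0.061 + 0.012 = 0.254.
P(Store ∈ {Mall, Airport, Outlet}) = 0.315 + 0.210 + 0.254 = 0.779; P(Category=elec, Store ∈ {Mall, Airport, Outlet}) = 0.085 + 0.032 + 0.078 = 0.195.
P(Category=elec | Store ∈ {Mall, Airport, Outlet}) = 0.195/0.779 = 0.250.

0.250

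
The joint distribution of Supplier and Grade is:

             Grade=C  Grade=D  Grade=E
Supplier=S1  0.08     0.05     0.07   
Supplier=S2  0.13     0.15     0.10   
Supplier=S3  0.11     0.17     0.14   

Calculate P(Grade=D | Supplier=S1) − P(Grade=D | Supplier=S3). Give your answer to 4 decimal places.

P(Supplier=S1) = 0.08 + 0.05 + 0.07 = 0.20; P(Grade=D | Supplier=S1) = 0.05/0.20 = 0.25000.
P(Supplier=S3) = 0.11 + 0.17 + 0.14 = 0.42; P(Grade=D | Supplier=S3) = 0.17/0.42 = 0.40476.
Difference = -0.1548.

-0.1548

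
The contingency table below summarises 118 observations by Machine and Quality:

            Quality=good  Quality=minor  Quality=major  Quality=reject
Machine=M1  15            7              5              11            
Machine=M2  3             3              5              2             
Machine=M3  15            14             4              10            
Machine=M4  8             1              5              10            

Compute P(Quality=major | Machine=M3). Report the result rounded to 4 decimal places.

0.0930

Total with Machine=M3: 15 + 14 + 4 + 10 = 43.
P(Quality=major | Machine=M3) = 4/43 = 0.0930.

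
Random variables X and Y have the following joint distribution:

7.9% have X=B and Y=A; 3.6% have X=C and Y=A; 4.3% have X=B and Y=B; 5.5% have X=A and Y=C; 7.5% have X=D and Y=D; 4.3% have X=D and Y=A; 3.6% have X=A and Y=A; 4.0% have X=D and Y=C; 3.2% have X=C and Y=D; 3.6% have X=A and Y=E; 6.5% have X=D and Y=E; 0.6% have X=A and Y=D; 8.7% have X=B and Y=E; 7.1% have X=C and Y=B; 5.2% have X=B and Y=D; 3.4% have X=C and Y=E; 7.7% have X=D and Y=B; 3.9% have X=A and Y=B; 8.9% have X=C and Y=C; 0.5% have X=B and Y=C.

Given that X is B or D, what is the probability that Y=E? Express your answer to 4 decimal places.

0.2686

P(X=B) = 0.079 + 0.043 + 0.005 + 0.052 + 0.087 = 0.266.
P(X=D) = 0.043 + 0.077 + 0.040 + 0.075 + 0.065 = 0.300.
P(X ∈ {B, D}) = 0.266 + 0.300 = 0.566; P(Y=E, X ∈ {B, D}) = 0.087 + 0.065 = 0.152.
P(Y=E | X ∈ {B, D}) = 0.152/0.566 = 0.2686.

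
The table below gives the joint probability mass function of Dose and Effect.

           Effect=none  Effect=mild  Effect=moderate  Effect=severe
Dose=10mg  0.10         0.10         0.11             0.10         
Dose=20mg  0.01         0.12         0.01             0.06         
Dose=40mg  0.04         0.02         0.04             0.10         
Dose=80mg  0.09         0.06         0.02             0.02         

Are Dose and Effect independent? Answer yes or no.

no

P(Dose=20mg) = 0.20 and P(Effect=mild) = 0.30, so their product is 0.0600, but P(Dose=20mg, Effect=mild) = 0.12. Since these differ, Dose and Effect are not independent.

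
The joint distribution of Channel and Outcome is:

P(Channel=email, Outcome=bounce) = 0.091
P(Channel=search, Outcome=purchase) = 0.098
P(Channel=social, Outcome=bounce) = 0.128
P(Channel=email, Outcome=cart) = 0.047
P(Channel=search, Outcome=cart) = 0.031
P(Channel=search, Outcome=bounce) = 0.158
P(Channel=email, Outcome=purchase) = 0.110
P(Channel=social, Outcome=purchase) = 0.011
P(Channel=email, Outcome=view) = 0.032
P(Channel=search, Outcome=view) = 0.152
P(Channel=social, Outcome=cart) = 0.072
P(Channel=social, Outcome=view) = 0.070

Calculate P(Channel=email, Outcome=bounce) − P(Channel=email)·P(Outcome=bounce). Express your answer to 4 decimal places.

-0.0146

P(Channel=email) = 0.091 + 0.032 + 0.047 + 0.110 = 0.280.
P(Outcome=bounce) = 0.091 + 0.158 + 0.128 = 0.377.
P(Channel=email, Outcome=bounce) − P(Channel=email)P(Outcome=bounce) = 0.091 − 0.280×0.377 = -0.0146.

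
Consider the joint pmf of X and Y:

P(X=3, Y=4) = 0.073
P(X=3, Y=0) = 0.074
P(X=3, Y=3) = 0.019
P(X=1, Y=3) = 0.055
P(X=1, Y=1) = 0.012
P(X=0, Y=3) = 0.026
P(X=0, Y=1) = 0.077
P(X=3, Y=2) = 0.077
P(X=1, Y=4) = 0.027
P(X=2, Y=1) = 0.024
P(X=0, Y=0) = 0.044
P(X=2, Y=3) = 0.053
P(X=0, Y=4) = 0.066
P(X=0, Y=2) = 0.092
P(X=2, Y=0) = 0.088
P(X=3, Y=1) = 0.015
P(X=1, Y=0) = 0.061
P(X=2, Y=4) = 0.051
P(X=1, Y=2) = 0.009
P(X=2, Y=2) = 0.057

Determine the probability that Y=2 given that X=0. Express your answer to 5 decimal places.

P(X=0) = 0.044 + 0.077 + 0.092 + 0.026 + 0.066 = 0.305.
P(Y=2 | X=0) = 0.092/0.305 = 0.30164.

0.30164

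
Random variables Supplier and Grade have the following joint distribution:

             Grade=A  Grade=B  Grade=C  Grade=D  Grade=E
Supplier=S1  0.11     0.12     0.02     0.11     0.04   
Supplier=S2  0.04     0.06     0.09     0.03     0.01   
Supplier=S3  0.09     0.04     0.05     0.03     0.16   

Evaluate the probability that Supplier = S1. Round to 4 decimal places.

P(Supplier=S1) = 0.11 + 0.12 + 0.02 + 0.11 + 0.04 = 0.40.

0.4000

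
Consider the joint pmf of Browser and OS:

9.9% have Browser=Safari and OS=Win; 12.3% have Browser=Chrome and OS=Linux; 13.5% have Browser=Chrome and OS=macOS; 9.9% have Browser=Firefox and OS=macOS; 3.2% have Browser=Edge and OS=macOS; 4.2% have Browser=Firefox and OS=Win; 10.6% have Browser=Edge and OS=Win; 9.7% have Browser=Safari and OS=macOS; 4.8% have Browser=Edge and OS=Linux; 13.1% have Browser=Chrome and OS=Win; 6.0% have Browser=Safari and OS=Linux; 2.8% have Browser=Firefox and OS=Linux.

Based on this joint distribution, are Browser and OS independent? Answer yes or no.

P(Browser=Firefox) = 0.169 and P(OS=macOS) = 0.363, so their product is 0.06135, but P(Browser=Firefox, OS=macOS) = 0.099. Since these differ, Browser and OS are not independent.

no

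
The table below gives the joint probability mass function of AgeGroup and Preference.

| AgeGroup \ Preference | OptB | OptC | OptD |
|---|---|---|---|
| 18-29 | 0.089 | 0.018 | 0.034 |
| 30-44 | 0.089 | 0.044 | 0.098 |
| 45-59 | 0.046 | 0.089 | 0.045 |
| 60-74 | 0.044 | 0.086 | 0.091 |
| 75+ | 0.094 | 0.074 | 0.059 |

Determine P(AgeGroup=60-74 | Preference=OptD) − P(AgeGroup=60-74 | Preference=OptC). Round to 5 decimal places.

0.00176

P(Preference=OptD) = 0.034 + 0.098 + 0.045 + 0.091 + 0.059 = 0.327; P(AgeGroup=60-74 | Preference=OptD) = 0.091/0.327 = 0.278287.
P(Preference=OptC) = 0.018 + 0.044 + 0.089 + 0.086 + 0.074 = 0.311; P(AgeGroup=60-74 | Preference=OptC) = 0.086/0.311 = 0.276527.
Difference = 0.00176.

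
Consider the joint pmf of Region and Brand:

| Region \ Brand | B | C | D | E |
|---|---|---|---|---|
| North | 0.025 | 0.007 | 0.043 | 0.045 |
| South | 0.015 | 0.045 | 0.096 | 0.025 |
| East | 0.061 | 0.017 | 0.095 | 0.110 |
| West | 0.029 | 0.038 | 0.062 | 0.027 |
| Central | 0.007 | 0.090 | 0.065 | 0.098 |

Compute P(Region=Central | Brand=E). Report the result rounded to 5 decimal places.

P(Brand=E) = 0.045 + 0.025 + 0.110 + 0.027 + 0.098 = 0.305.
P(Region=Central | Brand=E) = 0.098/0.305 = 0.32131.

0.32131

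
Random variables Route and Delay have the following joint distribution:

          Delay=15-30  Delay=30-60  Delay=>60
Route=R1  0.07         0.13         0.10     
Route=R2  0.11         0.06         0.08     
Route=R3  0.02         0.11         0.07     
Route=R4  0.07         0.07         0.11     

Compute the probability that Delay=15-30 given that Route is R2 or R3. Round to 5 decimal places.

0.28889

P(Route=R2) = 0.11 + 0.06 + 0.08 = 0.25.
P(Route=R3) = 0.02 + 0.11 + 0.07 = 0.20.
P(Route ∈ {R2, R3}) = 0.25 + 0.20 = 0.45; P(Delay=15-30, Route ∈ {R2, R3}) = 0.11 + 0.02 = 0.13.
P(Delay=15-30 | Route ∈ {R2, R3}) = 0.13/0.45 = 0.28889.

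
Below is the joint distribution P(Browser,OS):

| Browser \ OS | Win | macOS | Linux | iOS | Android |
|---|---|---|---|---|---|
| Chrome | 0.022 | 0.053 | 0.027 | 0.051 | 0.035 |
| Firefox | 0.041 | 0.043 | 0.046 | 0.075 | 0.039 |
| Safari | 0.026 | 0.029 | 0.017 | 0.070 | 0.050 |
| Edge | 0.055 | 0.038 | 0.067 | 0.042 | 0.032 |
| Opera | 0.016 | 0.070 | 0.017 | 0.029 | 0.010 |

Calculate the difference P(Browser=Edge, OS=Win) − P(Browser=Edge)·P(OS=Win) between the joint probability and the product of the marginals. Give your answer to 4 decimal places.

0.0176

P(Browser=Edge) = 0.055 + 0.038 + 0.067 + 0.042 + 0.032 = 0.234.
P(OS=Win) = 0.022 + 0.041 + 0.026 + 0.055 + 0.016 = 0.160.
P(Browser=Edge, OS=Win) − P(Browser=Edge)P(OS=Win) = 0.055 − 0.234×0.160 = 0.0176.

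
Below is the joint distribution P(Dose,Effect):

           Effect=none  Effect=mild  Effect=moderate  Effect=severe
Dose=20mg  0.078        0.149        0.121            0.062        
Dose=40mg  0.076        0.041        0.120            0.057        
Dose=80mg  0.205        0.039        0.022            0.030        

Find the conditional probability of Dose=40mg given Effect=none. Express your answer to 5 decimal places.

0.21170

P(Effect=none) = 0.078 + 0.076 + 0.205 = 0.359.
P(Dose=40mg | Effect=none) = 0.076/0.359 = 0.21170.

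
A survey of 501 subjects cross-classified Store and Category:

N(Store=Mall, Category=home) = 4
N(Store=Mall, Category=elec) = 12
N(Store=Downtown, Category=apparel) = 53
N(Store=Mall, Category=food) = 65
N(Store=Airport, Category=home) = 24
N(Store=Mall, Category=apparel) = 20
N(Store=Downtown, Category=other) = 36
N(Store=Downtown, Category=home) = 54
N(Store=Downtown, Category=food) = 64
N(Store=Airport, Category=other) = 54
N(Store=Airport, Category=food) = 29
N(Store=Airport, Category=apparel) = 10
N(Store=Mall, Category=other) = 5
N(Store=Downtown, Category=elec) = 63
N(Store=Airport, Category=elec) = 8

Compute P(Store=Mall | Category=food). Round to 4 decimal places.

0.4114

Total with Category=food: 64 + 65 + 29 = 158.
P(Store=Mall | Category=food) = 65/158 = 0.4114.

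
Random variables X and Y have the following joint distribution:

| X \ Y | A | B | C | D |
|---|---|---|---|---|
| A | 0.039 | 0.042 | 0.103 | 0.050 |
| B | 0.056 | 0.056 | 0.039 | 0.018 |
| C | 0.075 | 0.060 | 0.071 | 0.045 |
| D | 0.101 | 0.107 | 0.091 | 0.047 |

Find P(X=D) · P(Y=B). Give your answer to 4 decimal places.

0.0917

P(X=D) = 0.101 + 0.107 + 0.091 + 0.047 = 0.346.
P(Y=B) = 0.042 + 0.056 + 0.060 + 0.107 = 0.265.
Product: 0.346 × 0.265 = 0.0917.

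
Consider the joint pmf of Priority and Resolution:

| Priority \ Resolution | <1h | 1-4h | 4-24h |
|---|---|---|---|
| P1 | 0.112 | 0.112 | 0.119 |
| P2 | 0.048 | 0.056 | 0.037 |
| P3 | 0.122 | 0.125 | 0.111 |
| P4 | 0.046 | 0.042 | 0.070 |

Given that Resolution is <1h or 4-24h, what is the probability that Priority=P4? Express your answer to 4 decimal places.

0.1744

P(Resolution=<1h) = 0.112 + 0.048 + 0.122 + 0.046 = 0.328.
P(Resolution=4-24h) = 0.119 + 0.037 + 0.111 + 0.070 = 0.337.
P(Resolution ∈ {<1h, 4-24h}) = 0.328 + 0.337 = 0.665; P(Priority=P4, Resolution ∈ {<1h, 4-24h}) = 0.046 + 0.070 = 0.116.
P(Priority=P4 | Resolution ∈ {<1h, 4-24h}) = 0.116/0.665 = 0.1744.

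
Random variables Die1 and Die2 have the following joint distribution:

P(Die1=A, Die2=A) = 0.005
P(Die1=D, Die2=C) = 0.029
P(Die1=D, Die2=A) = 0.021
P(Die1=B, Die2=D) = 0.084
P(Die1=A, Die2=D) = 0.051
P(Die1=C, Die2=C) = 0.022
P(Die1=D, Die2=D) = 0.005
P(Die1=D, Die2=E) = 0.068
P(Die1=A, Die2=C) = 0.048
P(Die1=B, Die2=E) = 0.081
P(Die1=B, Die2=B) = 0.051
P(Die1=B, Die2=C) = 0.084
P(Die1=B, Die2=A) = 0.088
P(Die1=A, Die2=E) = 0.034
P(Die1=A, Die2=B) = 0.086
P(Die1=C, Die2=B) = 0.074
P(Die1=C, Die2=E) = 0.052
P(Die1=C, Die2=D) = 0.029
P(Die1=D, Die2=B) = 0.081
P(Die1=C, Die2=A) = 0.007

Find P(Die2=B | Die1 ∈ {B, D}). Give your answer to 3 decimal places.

0.223

P(Die1=B) = 0.088 + 0.051 + 0.084 + 0.084 + 0.081 = 0.388.
P(Die1=D) = 0.021 + 0.081 + 0.029 + 0.005 + 0.068 = 0.204.
P(Die1 ∈ {B, D}) = 0.388 + 0.204 = 0.592; P(Die2=B, Die1 ∈ {B, D}) = 0.051 + 0.081 = 0.132.
P(Die2=B | Die1 ∈ {B, D}) = 0.132/0.592 = 0.223.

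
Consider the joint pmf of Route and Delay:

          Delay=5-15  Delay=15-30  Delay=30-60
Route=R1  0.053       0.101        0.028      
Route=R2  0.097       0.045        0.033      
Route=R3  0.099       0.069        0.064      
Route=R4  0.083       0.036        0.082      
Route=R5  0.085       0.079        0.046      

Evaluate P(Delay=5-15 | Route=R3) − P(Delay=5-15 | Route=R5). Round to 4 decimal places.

0.0220

P(Route=R3) = 0.099 + 0.069 + 0.064 = 0.232; P(Delay=5-15 | Route=R3) = 0.099/0.232 = 0.42672.
P(Route=R5) = 0.085 + 0.079 + 0.046 = 0.210; P(Delay=5-15 | Route=R5) = 0.085/0.210 = 0.40476.
Difference = 0.0220.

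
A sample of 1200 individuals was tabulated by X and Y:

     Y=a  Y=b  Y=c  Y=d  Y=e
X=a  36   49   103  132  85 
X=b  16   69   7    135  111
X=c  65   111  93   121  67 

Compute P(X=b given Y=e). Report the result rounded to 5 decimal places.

0.42205

Total with Y=e: 85 + 111 + 67 = 263.
P(X=b | Y=e) = 111/263 = 0.42205.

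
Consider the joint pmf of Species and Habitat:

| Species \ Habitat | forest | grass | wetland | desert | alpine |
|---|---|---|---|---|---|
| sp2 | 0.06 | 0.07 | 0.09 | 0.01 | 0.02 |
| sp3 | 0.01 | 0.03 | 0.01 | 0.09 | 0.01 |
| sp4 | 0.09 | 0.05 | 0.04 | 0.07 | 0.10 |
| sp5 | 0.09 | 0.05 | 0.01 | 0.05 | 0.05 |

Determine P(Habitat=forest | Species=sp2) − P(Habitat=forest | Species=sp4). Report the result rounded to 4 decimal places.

-0.0171

P(Species=sp2) = 0.06 + 0.07 + 0.09 + 0.01 + 0.02 = 0.25; P(Habitat=forest | Species=sp2) = 0.06/0.25 = 0.24000.
P(Species=sp4) = 0.09 + 0.05 + 0.04 + 0.07 + 0.10 = 0.35; P(Habitat=forest | Species=sp4) = 0.09/0.35 = 0.25714.
Difference = -0.0171.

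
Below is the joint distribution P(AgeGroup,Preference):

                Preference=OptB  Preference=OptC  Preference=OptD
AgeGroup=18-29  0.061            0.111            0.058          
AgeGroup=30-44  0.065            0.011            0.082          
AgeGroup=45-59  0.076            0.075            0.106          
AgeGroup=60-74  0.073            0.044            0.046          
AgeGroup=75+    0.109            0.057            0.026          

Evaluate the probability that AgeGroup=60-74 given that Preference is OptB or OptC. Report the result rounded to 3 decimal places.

P(Preference=OptB) = 0.061 + 0.065 + 0.076 + 0.073 + 0.109 = 0.384.
P(Preference=OptC) = 0.111 + 0.011 + 0.075 + 0.044 + 0.057 = 0.298.
P(Preference ∈ {OptB, OptC}) = 0.384 + 0.298 = 0.682; P(AgeGroup=60-74, Preference ∈ {OptB, OptC}) = 0.073 + 0.044 = 0.117.
P(AgeGroup=60-74 | Preference ∈ {OptB, OptC}) = 0.117/0.682 = 0.172.

0.172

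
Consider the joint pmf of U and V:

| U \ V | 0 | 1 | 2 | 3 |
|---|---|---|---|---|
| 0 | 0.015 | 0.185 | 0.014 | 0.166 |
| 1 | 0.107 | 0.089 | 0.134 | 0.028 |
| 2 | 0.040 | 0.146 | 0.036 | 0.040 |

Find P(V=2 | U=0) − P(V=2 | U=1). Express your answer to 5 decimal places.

P(U=0) = 0.015 + 0.185 + 0.014 + 0.166 = 0.380; P(V=2 | U=0) = 0.014/0.380 = 0.036842.
P(U=1) = 0.107 + 0.089 + 0.134 + 0.028 = 0.358; P(V=2 | U=1) = 0.134/0.358 = 0.374302.
Difference = -0.33746.

-0.33746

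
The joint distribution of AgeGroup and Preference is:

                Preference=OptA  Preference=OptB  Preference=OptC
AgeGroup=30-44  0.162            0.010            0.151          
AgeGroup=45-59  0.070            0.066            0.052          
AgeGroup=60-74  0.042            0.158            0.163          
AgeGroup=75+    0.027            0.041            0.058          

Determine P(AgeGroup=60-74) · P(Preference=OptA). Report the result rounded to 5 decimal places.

0.10926

P(AgeGroup=60-74) = 0.042 + 0.158 + 0.163 = 0.363.
P(Preference=OptA) = 0.162 + 0.070 + 0.042 + 0.027 = 0.301.
Product: 0.363 × 0.301 = 0.10926.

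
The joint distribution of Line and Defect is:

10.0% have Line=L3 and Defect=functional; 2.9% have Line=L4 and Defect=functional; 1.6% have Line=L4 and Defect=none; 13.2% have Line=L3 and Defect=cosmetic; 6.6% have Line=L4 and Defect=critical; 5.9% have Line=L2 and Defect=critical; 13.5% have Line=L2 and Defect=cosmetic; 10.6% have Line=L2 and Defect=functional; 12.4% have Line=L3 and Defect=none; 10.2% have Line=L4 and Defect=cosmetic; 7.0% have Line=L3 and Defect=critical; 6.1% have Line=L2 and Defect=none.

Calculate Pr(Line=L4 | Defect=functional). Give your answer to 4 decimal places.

P(Defect=functional) = 0.106 + 0.100 + 0.029 = 0.235.
P(Line=L4 | Defect=functional) = 0.029/0.235 = 0.1234.

0.1234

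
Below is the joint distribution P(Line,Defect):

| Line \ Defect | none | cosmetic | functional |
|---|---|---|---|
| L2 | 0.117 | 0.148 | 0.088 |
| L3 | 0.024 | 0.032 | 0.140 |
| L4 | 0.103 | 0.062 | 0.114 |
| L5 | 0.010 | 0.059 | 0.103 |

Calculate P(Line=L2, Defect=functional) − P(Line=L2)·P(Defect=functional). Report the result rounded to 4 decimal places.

-0.0691

P(Line=L2) = 0.117 + 0.148 + 0.088 = 0.353.
P(Defect=functional) = 0.088 + 0.140 + 0.114 + 0.103 = 0.445.
P(Line=L2, Defect=functional) − P(Line=L2)P(Defect=functional) = 0.088 − 0.353×0.445 = -0.0691.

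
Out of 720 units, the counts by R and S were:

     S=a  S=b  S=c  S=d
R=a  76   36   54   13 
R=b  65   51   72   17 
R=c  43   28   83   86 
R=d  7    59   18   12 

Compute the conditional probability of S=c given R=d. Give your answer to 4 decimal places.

0.1875

Total with R=d: 7 + 59 + 18 + 12 = 96.
P(S=c | R=d) = 18/96 = 0.1875.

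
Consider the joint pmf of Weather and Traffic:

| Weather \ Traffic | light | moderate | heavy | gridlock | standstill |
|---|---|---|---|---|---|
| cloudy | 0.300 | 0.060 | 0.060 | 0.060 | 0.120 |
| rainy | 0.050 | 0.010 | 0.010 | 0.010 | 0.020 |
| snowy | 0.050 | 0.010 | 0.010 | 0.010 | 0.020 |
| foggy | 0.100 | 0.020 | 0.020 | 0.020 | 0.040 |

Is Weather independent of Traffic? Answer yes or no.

Every cell satisfies P(Weather,Traffic) = P(Weather)·P(Traffic). For instance P(Weather=snowy) = 0.100, P(Traffic=heavy) = 0.100, and 0.100×0.100 = 0.010 matches the joint entry. So Weather and Traffic are independent.

yes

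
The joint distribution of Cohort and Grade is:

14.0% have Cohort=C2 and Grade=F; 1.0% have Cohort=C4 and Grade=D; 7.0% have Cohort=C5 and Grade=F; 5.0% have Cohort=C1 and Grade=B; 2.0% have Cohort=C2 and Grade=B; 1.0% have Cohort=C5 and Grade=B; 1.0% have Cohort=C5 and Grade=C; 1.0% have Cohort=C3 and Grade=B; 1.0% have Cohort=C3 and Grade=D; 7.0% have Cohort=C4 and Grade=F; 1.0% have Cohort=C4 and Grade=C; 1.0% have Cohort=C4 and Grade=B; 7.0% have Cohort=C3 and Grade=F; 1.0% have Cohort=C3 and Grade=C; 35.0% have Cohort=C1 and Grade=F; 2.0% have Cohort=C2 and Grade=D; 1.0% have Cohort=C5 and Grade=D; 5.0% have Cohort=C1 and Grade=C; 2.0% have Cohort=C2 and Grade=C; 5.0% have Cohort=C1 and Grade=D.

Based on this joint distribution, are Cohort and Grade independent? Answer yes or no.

Every cell satisfies P(Cohort,Grade) = P(Cohort)·P(Grade). For instance P(Cohort=C1) = 0.500, P(Grade=D) = 0.100, and 0.500×0.100 = 0.050 matches the joint entry. So Cohort and Grade are independent.

yes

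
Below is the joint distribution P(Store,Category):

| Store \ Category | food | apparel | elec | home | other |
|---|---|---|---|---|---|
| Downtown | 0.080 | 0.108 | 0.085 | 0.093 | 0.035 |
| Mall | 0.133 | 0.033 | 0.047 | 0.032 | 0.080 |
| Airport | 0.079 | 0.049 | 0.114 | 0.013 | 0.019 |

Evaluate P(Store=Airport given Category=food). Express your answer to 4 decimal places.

P(Category=food) = 0.080 + 0.133 + 0.079 = 0.292.
P(Store=Airport | Category=food) = 0.079/0.292 = 0.2705.

0.2705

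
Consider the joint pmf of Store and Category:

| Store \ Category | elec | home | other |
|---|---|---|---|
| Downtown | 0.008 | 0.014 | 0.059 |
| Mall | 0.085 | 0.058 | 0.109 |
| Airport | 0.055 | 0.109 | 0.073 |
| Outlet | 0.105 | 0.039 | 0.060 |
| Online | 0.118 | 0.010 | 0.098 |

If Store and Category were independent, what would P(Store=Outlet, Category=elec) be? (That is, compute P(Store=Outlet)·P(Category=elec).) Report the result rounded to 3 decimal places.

0.076

P(Store=Outlet) = 0.105 + 0.039 + 0.060 = 0.204.
P(Category=elec) = 0.008 + 0.085 + 0.055 + 0.105 + 0.118 = 0.371.
Product: 0.204 × 0.371 = 0.076.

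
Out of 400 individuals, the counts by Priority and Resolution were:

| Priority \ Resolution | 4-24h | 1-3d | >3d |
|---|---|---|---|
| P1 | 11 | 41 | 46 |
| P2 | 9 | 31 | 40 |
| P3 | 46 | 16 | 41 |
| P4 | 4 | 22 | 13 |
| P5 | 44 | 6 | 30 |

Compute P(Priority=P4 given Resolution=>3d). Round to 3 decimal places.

0.076

Total with Resolution=>3d: 46 + 40 + 41 + 13 + 30 = 170.
P(Priority=P4 | Resolution=>3d) = 13/170 = 0.076.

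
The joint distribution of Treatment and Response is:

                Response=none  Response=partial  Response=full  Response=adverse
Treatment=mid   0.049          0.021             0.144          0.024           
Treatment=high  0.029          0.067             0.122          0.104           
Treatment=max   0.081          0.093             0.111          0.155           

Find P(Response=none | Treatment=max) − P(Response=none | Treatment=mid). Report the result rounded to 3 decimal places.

P(Treatment=max) = 0.081 + 0.093 + 0.111 + 0.155 = 0.440; P(Response=none | Treatment=max) = 0.081/0.440 = 0.1841.
P(Treatment=mid) = 0.049 + 0.021 + 0.144 + 0.024 = 0.238; P(Response=none | Treatment=mid) = 0.049/0.238 = 0.2059.
Difference = -0.022.

-0.022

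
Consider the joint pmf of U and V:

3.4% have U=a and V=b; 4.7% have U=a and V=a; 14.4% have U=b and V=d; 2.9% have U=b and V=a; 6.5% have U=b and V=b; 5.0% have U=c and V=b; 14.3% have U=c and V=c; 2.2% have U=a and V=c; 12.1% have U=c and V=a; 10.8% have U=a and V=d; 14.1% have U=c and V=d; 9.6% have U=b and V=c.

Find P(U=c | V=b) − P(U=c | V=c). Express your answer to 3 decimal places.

P(V=b) = 0.034 + 0.065 + 0.050 = 0.149; P(U=c | V=b) = 0.050/0.149 = 0.3356.
P(V=c) = 0.022 + 0.096 + 0.143 = 0.261; P(U=c | V=c) = 0.143/0.261 = 0.5479.
Difference = -0.212.

-0.212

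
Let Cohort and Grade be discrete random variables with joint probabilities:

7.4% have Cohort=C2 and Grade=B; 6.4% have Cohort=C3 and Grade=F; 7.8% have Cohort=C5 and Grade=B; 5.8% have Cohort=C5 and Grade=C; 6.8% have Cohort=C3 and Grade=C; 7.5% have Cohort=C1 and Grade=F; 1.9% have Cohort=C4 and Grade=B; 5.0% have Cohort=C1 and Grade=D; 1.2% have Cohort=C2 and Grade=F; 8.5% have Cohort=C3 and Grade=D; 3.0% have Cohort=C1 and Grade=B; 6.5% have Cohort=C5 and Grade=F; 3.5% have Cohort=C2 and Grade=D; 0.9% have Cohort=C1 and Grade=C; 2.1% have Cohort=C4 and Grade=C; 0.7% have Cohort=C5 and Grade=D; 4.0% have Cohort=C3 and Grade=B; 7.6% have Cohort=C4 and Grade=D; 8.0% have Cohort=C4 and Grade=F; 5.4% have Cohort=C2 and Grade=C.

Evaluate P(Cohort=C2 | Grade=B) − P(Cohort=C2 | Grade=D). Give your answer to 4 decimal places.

0.1687

P(Grade=B) = 0.030 + 0.074 + 0.040 + 0.019 + 0.078 = 0.241; P(Cohort=C2 | Grade=B) = 0.074/0.241 = 0.30705.
P(Grade=D) = 0.050 + 0.035 + 0.085 + 0.076 + 0.007 = 0.253; P(Cohort=C2 | Grade=D) = 0.035/0.253 = 0.13834.
Difference = 0.1687.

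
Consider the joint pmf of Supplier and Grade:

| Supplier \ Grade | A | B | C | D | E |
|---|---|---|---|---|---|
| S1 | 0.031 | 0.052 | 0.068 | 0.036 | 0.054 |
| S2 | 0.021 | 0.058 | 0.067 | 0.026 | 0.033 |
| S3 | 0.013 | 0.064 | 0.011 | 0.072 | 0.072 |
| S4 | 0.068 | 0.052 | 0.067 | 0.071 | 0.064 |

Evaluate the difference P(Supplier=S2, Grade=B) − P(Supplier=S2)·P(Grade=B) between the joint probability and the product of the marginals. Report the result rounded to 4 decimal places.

P(Supplier=S2) = 0.021 + 0.058 + 0.067 + 0.026 + 0.033 = 0.205.
P(Grade=B) = 0.052 + 0.058 + 0.064 + 0.052 = 0.226.
P(Supplier=S2, Grade=B) − P(Supplier=S2)P(Grade=B) = 0.058 − 0.205×0.226 = 0.0117.

0.0117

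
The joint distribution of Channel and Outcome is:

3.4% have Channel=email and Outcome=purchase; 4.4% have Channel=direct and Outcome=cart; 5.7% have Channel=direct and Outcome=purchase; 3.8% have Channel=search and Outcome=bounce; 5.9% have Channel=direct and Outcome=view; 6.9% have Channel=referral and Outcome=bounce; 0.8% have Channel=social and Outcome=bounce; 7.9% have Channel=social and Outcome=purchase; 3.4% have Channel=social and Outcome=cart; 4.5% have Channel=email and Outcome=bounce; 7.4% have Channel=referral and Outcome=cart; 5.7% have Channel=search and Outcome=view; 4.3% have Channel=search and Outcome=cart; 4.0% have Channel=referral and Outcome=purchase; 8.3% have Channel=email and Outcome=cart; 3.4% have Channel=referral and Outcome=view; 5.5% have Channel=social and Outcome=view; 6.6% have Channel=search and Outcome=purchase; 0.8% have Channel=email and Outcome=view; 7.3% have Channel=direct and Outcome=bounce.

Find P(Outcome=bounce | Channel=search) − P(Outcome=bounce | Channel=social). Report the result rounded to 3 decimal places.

0.141

P(Channel=search) = 0.038 + 0.057 + 0.043 + 0.066 = 0.204; P(Outcome=bounce | Channel=search) = 0.038/0.204 = 0.1863.
P(Channel=social) = 0.008 + 0.055 + 0.034 + 0.079 = 0.176; P(Outcome=bounce | Channel=social) = 0.008/0.176 = 0.0455.
Difference = 0.141.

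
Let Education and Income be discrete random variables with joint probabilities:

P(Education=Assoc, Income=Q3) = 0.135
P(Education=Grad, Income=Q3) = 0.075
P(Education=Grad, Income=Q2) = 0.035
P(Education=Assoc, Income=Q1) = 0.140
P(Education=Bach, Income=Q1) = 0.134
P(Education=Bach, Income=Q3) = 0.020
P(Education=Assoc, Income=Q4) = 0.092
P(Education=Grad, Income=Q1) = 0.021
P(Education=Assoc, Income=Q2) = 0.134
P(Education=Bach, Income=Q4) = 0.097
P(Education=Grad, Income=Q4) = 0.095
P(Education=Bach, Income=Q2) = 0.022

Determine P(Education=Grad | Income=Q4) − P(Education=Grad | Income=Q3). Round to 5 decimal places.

0.00842

P(Income=Q4) = 0.092 + 0.097 + 0.095 = 0.284; P(Education=Grad | Income=Q4) = 0.095/0.284 = 0.334507.
P(Income=Q3) = 0.135 + 0.020 + 0.075 = 0.230; P(Education=Grad | Income=Q3) = 0.075/0.230 = 0.326087.
Difference = 0.00842.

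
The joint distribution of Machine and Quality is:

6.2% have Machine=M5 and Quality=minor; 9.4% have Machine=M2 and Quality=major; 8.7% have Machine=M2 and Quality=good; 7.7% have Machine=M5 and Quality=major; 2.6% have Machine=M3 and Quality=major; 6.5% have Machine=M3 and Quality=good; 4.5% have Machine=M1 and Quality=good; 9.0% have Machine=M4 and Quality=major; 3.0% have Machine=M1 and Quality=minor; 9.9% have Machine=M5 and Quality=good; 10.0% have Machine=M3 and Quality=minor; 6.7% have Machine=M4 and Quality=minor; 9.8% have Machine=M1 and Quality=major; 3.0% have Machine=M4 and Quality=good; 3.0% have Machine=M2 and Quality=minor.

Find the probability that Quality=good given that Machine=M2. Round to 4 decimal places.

P(Machine=M2) = 0.087 + 0.030 + 0.094 = 0.211.
P(Quality=good | Machine=M2) = 0.087/0.211 = 0.4123.

0.4123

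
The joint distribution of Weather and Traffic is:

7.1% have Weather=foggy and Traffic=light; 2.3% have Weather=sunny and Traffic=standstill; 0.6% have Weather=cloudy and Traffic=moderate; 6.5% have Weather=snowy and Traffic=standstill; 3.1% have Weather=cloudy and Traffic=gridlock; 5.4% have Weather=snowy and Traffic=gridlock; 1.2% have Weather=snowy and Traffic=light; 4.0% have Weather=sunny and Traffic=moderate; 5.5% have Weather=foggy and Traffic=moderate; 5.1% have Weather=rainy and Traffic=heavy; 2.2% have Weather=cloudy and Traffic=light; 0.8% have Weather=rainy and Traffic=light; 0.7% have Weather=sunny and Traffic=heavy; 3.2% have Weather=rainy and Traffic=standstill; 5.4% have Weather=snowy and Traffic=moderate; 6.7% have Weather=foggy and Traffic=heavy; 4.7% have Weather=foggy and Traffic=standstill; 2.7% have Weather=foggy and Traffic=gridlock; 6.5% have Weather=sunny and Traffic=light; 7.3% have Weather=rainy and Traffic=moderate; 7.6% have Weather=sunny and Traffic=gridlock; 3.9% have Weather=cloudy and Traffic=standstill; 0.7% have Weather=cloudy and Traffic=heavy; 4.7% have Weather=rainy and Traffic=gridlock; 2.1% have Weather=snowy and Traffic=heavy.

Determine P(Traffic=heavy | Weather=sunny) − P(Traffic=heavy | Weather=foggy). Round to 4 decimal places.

P(Weather=sunny) = 0.065 + 0.040 + 0.007 + 0.076 + 0.023 = 0.211; P(Traffic=heavy | Weather=sunny) = 0.007/0.211 = 0.03318.
P(Weather=foggy) = 0.071 + 0.055 + 0.067 + 0.027 + 0.047 = 0.267; P(Traffic=heavy | Weather=foggy) = 0.067/0.267 = 0.25094.
Difference = -0.2178.

-0.2178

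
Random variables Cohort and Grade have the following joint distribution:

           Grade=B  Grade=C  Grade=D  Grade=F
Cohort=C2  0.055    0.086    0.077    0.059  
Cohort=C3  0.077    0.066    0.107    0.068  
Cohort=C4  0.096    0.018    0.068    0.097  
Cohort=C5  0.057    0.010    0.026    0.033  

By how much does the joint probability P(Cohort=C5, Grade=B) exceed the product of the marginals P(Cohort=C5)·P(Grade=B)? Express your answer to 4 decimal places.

0.0211

P(Cohort=C5) = 0.057 + 0.010 + 0.026 + 0.033 = 0.126.
P(Grade=B) = 0.055 + 0.077 + 0.096 + 0.057 = 0.285.
P(Cohort=C5, Grade=B) − P(Cohort=C5)P(Grade=B) = 0.057 − 0.126×0.285 = 0.0211.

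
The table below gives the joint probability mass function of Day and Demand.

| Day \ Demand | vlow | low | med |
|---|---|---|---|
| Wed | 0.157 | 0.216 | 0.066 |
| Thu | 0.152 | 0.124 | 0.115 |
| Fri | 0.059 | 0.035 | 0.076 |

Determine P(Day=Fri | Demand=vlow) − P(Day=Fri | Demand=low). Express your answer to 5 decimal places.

0.06699

P(Demand=vlow) = 0.157 + 0.152 + 0.059 = 0.368; P(Day=Fri | Demand=vlow) = 0.059/0.368 = 0.160326.
P(Demand=low) = 0.216 + 0.124 + 0.035 = 0.375; P(Day=Fri | Demand=low) = 0.035/0.375 = 0.093333.
Difference = 0.06699.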